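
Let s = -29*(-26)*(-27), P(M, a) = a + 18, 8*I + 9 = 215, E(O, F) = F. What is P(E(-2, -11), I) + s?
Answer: -81257/4 ≈ -20314.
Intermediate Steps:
I = 103/4 (I = -9/8 + (1/8)*215 = -9/8 + 215/8 = 103/4 ≈ 25.750)
P(M, a) = 18 + a
s = -20358 (s = 754*(-27) = -20358)
P(E(-2, -11), I) + s = (18 + 103/4) - 20358 = 175/4 - 20358 = -81257/4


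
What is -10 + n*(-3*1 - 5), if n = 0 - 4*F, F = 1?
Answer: 22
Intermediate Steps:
n = -4 (n = 0 - 4*1 = 0 - 4 = -4)
-10 + n*(-3*1 - 5) = -10 - 4*(-3*1 - 5) = -10 - 4*(-3 - 5) = -10 - 4*(-8) = -10 + 32 = 22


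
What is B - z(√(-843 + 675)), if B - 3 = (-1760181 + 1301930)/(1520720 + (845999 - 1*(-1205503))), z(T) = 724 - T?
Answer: -2576030313/3572222 + 2*I*√42 ≈ -721.13 + 12.961*I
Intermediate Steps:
B = 10258415/3572222 (B = 3 + (-1760181 + 1301930)/(1520720 + (845999 - 1*(-1205503))) = 3 - 458251/(1520720 + (845999 + 1205503)) = 3 - 458251/(1520720 + 2051502) = 3 - 458251/3572222 = 10258415/3572222 ≈ 2.8717)
B - z(√(-843 + 675)) = 10258415/3572222 - (724 - √(-843 + 675)) = 10258415/3572222 - (724 - √(-168)) = 10258415/3572222 - (724 - 2*I*√42) = 10258415/3572222 + (-724 + 2*I*√42) = -2576030313/3572222 + 2*I*√42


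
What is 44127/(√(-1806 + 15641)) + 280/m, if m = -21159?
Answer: -280/21159 + 44127*√13835/13835 ≈ 375.15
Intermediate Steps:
44127/(√(-1806 + 15641)) + 280/m = 44127/(√(-1806 + 15641)) + 280/(-21159) = 44127/(√13835) + 280*(-1/21159) = 44127*(√13835/13835) - 280/21159 = 44127*√13835/13835 - 280/21159 = -280/21159 + 44127*√13835/13835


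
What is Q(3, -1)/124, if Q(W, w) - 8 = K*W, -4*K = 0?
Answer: 2/31 ≈ 0.064516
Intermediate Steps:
K = 0 (K = -1/4*0 = 0)
Q(W, w) = 8 (Q(W, w) = 8 + 0*W = 8 + 0 = 8)
Q(3, -1)/124 = 8/124 = 8*(1/124) = 2/31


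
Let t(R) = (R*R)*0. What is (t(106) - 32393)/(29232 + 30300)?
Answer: -32393/59532 ≈ -0.54413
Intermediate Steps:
t(R) = 0 (t(R) = R**2*0 = 0)
(t(106) - 32393)/(29232 + 30300) = (0 - 32393)/(29232 + 30300) = -32393/59532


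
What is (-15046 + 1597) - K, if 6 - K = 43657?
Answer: 30202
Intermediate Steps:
K = -43651 (K = 6 - 1*43657 = 6 - 43657 = -43651)
(-15046 + 1597) - K = (-15046 + 1597) - 1*(-43651) = -13449 + 43651 = 30202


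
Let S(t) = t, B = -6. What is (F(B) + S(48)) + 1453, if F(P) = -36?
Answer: 1465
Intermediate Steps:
(F(B) + S(48)) + 1453 = (-36 + 48) + 1453 = 12 + 1453 = 1465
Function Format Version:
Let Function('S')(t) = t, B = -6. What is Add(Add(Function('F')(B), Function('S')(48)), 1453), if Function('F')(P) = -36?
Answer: 1465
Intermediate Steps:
Add(Add(Function('F')(B), Function('S')(48)), 1453) = Add(Add(-36, 48), 1453) = Add(12, 1453) = 1465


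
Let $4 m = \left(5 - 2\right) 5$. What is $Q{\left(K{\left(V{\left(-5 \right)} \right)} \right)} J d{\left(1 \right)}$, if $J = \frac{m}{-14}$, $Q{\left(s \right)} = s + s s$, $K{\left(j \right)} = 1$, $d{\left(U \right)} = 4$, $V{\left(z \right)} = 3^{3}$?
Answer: $- \frac{15}{7} \approx -2.1429$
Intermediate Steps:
$V{\left(z \right)} = 27$
$m = \frac{15}{4}$ ($m = \frac{\left(5 - 2\right) 5}{4} = \frac{3 \cdot 5}{4} = \frac{1}{4} \cdot 15 = \frac{15}{4} \approx 3.75$)
$Q{\left(s \right)} = s + s^{2}$
$J = - \frac{15}{56}$ ($J = \frac{15}{4 \left(-14\right)} = \frac{15}{4} \left(- \frac{1}{14}\right) = - \frac{15}{56} \approx -0.26786$)
$Q{\left(K{\left(V{\left(-5 \right)} \right)} \right)} J d{\left(1 \right)} = 1 \left(1 + 1\right) \left(- \frac{15}{56}\right) 4 = 1 \cdot 2 \left(- \frac{15}{56}\right) 4 = 2 \left(- \frac{15}{56}\right) 4 = \left(- \frac{15}{28}\right) 4 = - \frac{15}{7}$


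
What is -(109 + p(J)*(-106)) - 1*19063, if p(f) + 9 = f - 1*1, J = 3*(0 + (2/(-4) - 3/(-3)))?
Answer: -20073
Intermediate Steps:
J = 3/2 (J = 3*(0 + (2*(-1/4) - 3*(-1/3))) = 3*(0 + (-1/2 + 1)) = 3*(0 + 1/2) = 3*(1/2) = 3/2 ≈ 1.5000)
p(f) = -10 + f (p(f) = -9 + (f - 1*1) = -9 + (f - 1) = -9 + (-1 + f) = -10 + f)
-(109 + p(J)*(-106)) - 1*19063 = -(109 + (-10 + 3/2)*(-106)) - 1*19063 = -(109 - 17/2*(-106)) - 19063 = -(109 + 901) - 19063 = -1*1010 - 19063 = -1010 - 19063 = -20073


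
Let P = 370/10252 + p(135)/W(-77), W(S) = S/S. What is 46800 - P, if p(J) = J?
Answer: 239204605/5126 ≈ 46665.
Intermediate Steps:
W(S) = 1
P = 692195/5126 (P = 370/10252 + 135/1 = 370*(1/10252) + 135*1 = 185/5126 + 135 = 692195/5126 ≈ 135.04)
46800 - P = 46800 - 1*692195/5126 = 46800 - 692195/5126 = 239204605/5126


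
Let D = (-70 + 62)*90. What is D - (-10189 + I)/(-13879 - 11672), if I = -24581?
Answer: -6143830/8517 ≈ -721.36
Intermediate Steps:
D = -720 (D = -8*90 = -720)
D - (-10189 + I)/(-13879 - 11672) = -720 - (-10189 - 24581)/(-13879 - 11672) = -720 - (-34770)/(-25551) = -720 - (-34770)*(-1)/25551 = -720 - 1*11590/8517 = -720 - 11590/8517 = -6143830/8517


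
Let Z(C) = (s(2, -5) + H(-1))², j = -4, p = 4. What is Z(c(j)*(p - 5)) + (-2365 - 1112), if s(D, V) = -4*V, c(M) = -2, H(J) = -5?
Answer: -3252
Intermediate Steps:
Z(C) = 225 (Z(C) = (-4*(-5) - 5)² = (20 - 5)² = 15² = 225)
Z(c(j)*(p - 5)) + (-2365 - 1112) = 225 + (-2365 - 1112) = 225 - 3477 = -3252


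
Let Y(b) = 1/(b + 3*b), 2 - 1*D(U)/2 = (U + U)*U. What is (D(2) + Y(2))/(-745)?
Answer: 19/1192 ≈ 0.015940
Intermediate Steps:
D(U) = 4 - 4*U² (D(U) = 4 - 2*(U + U)*U = 4 - 2*2*U*U = 4 - 4*U²)
Y(b) = 1/(4*b)
(D(2) + Y(2))/(-745) = ((4 - 4*2²) + (¼)/2)/(-745) = -((4 - 4*4) + (¼)*(½))/745 = -((4 - 16) + ⅛)/745 = -(-12 + ⅛)/745 = -1/745*(-95/8) = 19/1192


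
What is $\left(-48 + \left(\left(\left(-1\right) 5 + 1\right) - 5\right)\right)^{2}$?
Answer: $3249$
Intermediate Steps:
$\left(-48 + \left(\left(\left(-1\right) 5 + 1\right) - 5\right)\right)^{2} = \left(-48 + \left(\left(-5 + 1\right) - 5\right)\right)^{2} = \left(-48 - 9\right)^{2} = \left(-57\right)^{2} = 3249$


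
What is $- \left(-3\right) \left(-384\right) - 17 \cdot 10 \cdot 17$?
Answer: $-4042$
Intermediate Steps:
$- \left(-3\right) \left(-384\right) - 17 \cdot 10 \cdot 17 = \left(-1\right) 1152 - 170 \cdot 17 = -1152 - 2890 = -4042$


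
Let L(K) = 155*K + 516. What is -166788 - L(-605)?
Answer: -73529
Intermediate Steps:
L(K) = 516 + 155*K
-166788 - L(-605) = -166788 - (516 + 155*(-605)) = -166788 - (516 - 93775) = -166788 - 1*(-93259) = -166788 + 93259 = -73529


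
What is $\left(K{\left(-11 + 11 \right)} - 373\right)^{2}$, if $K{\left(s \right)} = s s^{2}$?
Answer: $139129$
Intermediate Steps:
$K{\left(s \right)} = s^{3}$
$\left(K{\left(-11 + 11 \right)} - 373\right)^{2} = \left(\left(-11 + 11\right)^{3} - 373\right)^{2} = \left(0^{3} - 373\right)^{2} = \left(0 - 373\right)^{2} = \left(-373\right)^{2} = 139129$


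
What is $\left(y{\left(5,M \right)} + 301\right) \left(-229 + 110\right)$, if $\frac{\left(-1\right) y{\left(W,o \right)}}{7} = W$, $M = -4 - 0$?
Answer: $-31654$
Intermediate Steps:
$M = -4$ ($M = -4 + 0 = -4$)
$y{\left(W,o \right)} = - 7 W$
$\left(y{\left(5,M \right)} + 301\right) \left(-229 + 110\right) = \left(\left(-7\right) 5 + 301\right) \left(-229 + 110\right) = \left(-35 + 301\right) \left(-119\right) = 266 \left(-119\right) = -31654$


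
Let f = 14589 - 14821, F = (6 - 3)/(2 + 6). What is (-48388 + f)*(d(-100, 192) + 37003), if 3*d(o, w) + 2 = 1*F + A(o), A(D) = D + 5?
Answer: -10785119345/6 ≈ -1.7975e+9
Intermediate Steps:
A(D) = 5 + D
F = 3/8 ≈ 0.37500
d(o, w) = 9/8 + o/3 (d(o, w) = -⅔ + (1*(3/8) + (5 + o))/3 = -⅔ + (3/8 + (5 + o))/3 = -⅔ + (43/8 + o)/3 = -⅔ + (43/24 + o/3) = 9/8 + o/3)
f = -232
(-48388 + f)*(d(-100, 192) + 37003) = (-48388 - 232)*((9/8 + (⅓)*(-100)) + 37003) = -48620*((9/8 - 100/3) + 37003) = -48620*(-773/24 + 37003) = -48620*887299/24 = -10785119345/6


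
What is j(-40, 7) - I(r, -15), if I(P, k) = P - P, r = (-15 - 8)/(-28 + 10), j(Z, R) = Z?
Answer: -40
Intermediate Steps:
r = 23/18 (r = -23/(-18) = -23*(-1/18) = 23/18 ≈ 1.2778)
I(P, k) = 0
j(-40, 7) - I(r, -15) = -40 - 1*0 = -40 + 0 = -40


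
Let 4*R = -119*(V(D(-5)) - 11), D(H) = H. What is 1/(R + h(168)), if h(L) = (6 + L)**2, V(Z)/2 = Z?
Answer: 4/123603 ≈ 3.2362e-5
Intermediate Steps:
V(Z) = 2*Z
R = 2499/4 (R = (-119*(2*(-5) - 11))/4 = (-119*(-10 - 11))/4 = (-119*(-21))/4 = (1/4)*2499 = 2499/4 ≈ 624.75)
1/(R + h(168)) = 1/(2499/4 + (6 + 168)**2) = 1/(2499/4 + 174**2) = 1/(2499/4 + 30276) = 1/(123603/4) = 4/123603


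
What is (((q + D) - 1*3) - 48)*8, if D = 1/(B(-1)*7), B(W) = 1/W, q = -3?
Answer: -3032/7 ≈ -433.14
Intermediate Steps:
D = -⅐ (D = 1/(7/(-1)) = 1/(-1*7) = 1/(-7) = -⅐ ≈ -0.14286)
(((q + D) - 1*3) - 48)*8 = (((-3 - ⅐) - 1*3) - 48)*8 = ((-22/7 - 3) - 48)*8 = (-43/7 - 48)*8 = -379/7*8 = -3032/7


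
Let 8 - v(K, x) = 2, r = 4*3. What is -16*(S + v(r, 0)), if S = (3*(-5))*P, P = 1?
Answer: 144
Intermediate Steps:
r = 12
v(K, x) = 6 (v(K, x) = 8 - 1*2 = 8 - 2 = 6)
S = -15 (S = (3*(-5))*1 = -15*1 = -15)
-16*(S + v(r, 0)) = -16*(-15 + 6) = -16*(-9) = 144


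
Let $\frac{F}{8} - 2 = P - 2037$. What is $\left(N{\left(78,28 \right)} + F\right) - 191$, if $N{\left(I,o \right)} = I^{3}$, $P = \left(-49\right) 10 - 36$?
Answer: $453873$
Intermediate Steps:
$P = -526$ ($P = -490 - 36 = -526$)
$F = -20488$ ($F = 16 + 8 \left(-526 - 2037\right) = 16 + 8 \left(-2563\right) = 16 - 20504 = -20488$)
$\left(N{\left(78,28 \right)} + F\right) - 191 = \left(78^{3} - 20488\right) - 191 = \left(474552 - 20488\right) - 191 = 454064 - 191 = 453873$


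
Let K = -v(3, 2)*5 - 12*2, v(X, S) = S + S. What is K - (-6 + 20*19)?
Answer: -418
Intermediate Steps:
v(X, S) = 2*S
K = -44 (K = -2*2*5 - 12*2 = -1*4*5 - 24 = -4*5 - 24 = -20 - 24 = -44)
K - (-6 + 20*19) = -44 - (-6 + 20*19) = -44 - (-6 + 380) = -44 - 1*374 = -44 - 374 = -418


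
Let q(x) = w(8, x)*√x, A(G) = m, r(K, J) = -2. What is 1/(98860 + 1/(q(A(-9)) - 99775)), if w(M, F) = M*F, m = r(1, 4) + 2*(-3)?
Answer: 984159544132205/97294012523046029801 - 128*I*√2/97294012523046029801 ≈ 1.0115e-5 - 1.8605e-18*I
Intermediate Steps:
m = -8 (m = -2 + 2*(-3) = -2 - 6 = -8)
A(G) = -8
w(M, F) = F*M
q(x) = 8*x^(3/2) (q(x) = (x*8)*√x = (8*x)*√x = 8*x^(3/2))
1/(98860 + 1/(q(A(-9)) - 99775)) = 1/(98860 + 1/(8*(-8)^(3/2) - 99775)) = 1/(98860 + 1/(8*(-16*I*√2) - 99775)) = 1/(98860 + 1/(-128*I*√2 - 99775)) = 1/(98860 + 1/(-99775 - 128*I*√2))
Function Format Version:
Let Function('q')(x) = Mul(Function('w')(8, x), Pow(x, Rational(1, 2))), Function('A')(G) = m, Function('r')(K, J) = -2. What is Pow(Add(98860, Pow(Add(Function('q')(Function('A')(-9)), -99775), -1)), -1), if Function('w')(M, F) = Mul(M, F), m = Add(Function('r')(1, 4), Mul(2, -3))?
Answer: Add(Rational(984159544132205, 97294012523046029801), Mul(Rational(-128, 97294012523046029801), I, Pow(2, Rational(1, 2)))) ≈ Add(1.0115e-5, Mul(-1.8605e-18, I))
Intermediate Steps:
m = -8 (m = Add(-2, Mul(2, -3)) = Add(-2, -6) = -8)
Function('A')(G) = -8
Function('w')(M, F) = Mul(F, M)
Function('q')(x) = Mul(8, Pow(x, Rational(3, 2))) (Function('q')(x) = Mul(Mul(x, 8), Pow(x, Rational(1, 2))) = Mul(Mul(8, x), Pow(x, Rational(1, 2))) = Mul(8, Pow(x, Rational(3, 2))))
Pow(Add(98860, Pow(Add(Function('q')(Function('A')(-9)), -99775), -1)), -1) = Pow(Add(98860, Pow(Add(Mul(8, Pow(-8, Rational(3, 2))), -99775), -1)), -1) = Pow(Add(98860, Pow(Add(Mul(8, Mul(-16, I, Pow(2, Rational(1, 2)))), -99775), -1)), -1) = Pow(Add(98860, Pow(Add(Mul(-128, I, Pow(2, Rational(1, 2))), -99775), -1)), -1) = Pow(Add(98860, Pow(Add(-99775, Mul(-128, I, Pow(2, Rational(1, 2)))), -1)), -1)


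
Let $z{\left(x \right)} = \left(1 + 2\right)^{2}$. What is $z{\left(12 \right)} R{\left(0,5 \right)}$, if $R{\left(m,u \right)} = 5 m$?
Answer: $0$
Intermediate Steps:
$z{\left(x \right)} = 9$ ($z{\left(x \right)} = 3^{2} = 9$)
$z{\left(12 \right)} R{\left(0,5 \right)} = 9 \cdot 5 \cdot 0 = 9 \cdot 0 = 0$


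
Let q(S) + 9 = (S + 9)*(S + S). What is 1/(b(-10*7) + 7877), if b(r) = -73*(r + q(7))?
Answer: -1/2708 ≈ -0.00036928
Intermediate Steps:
q(S) = -9 + 2*S*(9 + S) (q(S) = -9 + (S + 9)*(S + S) = -9 + (9 + S)*(2*S) = -9 + 2*S*(9 + S))
b(r) = -15695 - 73*r (b(r) = -73*(r + (-9 + 2*7**2 + 18*7)) = -73*(r + (-9 + 2*49 + 126)) = -73*(r + (-9 + 98 + 126)) = -73*(r + 215) = -73*(215 + r) = -15695 - 73*r)
1/(b(-10*7) + 7877) = 1/((-15695 - (-730)*7) + 7877) = 1/((-15695 - 73*(-70)) + 7877) = 1/((-15695 + 5110) + 7877) = 1/(-10585 + 7877) = 1/(-2708) = -1/2708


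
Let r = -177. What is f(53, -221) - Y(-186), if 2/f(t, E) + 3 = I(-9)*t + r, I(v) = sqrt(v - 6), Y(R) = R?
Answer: 924210/4969 - 106*I*sqrt(15)/74535 ≈ 186.0 - 0.005508*I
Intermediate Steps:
I(v) = sqrt(-6 + v)
f(t, E) = 2/(-180 + I*t*sqrt(15)) (f(t, E) = 2/(-3 + (sqrt(-6 - 9)*t - 177)) = 2/(-3 + (sqrt(-15)*t - 177)) = 2/(-3 + ((I*sqrt(15))*t - 177)) = 2/(-3 + (I*t*sqrt(15) - 177)) = 2/(-3 + (-177 + I*t*sqrt(15))) = 2/(-180 + I*t*sqrt(15)))
f(53, -221) - Y(-186) = 2/(-180 + I*53*sqrt(15)) - 1*(-186) = 2/(-180 + 53*I*sqrt(15)) + 186 = 186 + 2/(-180 + 53*I*sqrt(15))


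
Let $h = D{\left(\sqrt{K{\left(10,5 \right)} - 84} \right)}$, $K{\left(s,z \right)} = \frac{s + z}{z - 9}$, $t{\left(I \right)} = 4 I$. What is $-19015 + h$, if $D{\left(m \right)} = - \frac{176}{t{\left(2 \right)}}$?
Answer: $-19037$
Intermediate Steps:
$K{\left(s,z \right)} = \frac{s + z}{-9 + z}$
$D{\left(m \right)} = -22$ ($D{\left(m \right)} = - \frac{176}{4 \cdot 2} = - \frac{176}{8} = \left(-176\right) \frac{1}{8} = -22$)
$h = -22$
$-19015 + h = -19015 - 22 = -19037$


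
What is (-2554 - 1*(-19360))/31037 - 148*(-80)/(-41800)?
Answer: 8375318/32433665 ≈ 0.25823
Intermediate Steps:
(-2554 - 1*(-19360))/31037 - 148*(-80)/(-41800) = (-2554 + 19360)*(1/31037) + 11840*(-1/41800) = 16806*(1/31037) - 296/1045 = 16806/31037 - 296/1045 = 8375318/32433665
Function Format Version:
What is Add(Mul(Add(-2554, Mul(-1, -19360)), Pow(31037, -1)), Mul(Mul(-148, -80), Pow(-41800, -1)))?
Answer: Rational(8375318, 32433665) ≈ 0.25823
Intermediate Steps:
Add(Mul(Add(-2554, Mul(-1, -19360)), Pow(31037, -1)), Mul(Mul(-148, -80), Pow(-41800, -1))) = Add(Mul(Add(-2554, 19360), Rational(1, 31037)), Mul(11840, Rational(-1, 41800))) = Add(Mul(16806, Rational(1, 31037)), Rational(-296, 1045)) = Add(Rational(16806, 31037), Rational(-296, 1045)) = Rational(8375318, 32433665)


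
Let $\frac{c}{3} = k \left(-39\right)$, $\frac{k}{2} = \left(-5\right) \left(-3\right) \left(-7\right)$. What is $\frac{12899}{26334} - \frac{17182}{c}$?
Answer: $- \frac{1075733}{5135130} \approx -0.20949$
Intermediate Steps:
$k = -210$ ($k = 2 \left(-5\right) \left(-3\right) \left(-7\right) = 2 \cdot 15 \left(-7\right) = 2 \left(-105\right) = -210$)
$c = 24570$ ($c = 3 \left(\left(-210\right) \left(-39\right)\right) = 3 \cdot 8190 = 24570$)
$\frac{12899}{26334} - \frac{17182}{c} = \frac{12899}{26334} - \frac{17182}{24570} = 12899 \cdot \frac{1}{26334} - \frac{8591}{12285} = \frac{12899}{26334} - \frac{8591}{12285} = - \frac{1075733}{5135130}$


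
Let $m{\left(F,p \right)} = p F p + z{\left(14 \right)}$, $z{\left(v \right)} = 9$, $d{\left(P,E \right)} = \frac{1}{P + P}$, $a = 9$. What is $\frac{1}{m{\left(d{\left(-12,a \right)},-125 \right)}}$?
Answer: $- \frac{24}{15409} \approx -0.0015575$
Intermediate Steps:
$d{\left(P,E \right)} = \frac{1}{2 P}$
$m{\left(F,p \right)} = 9 + F p^{2}$ ($m{\left(F,p \right)} = p F p + 9 = F p p + 9 = F p^{2} + 9 = 9 + F p^{2}$)
$\frac{1}{m{\left(d{\left(-12,a \right)},-125 \right)}} = \frac{1}{9 + \frac{1}{2 \left(-12\right)} \left(-125\right)^{2}} = \frac{1}{9 + \frac{1}{2} \left(- \frac{1}{12}\right) 15625} = \frac{1}{9 - \frac{15625}{24}} = \frac{1}{- \frac{15409}{24}} = - \frac{24}{15409}$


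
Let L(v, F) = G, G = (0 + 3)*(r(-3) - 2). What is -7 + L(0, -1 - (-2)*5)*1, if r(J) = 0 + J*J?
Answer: 14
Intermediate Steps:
r(J) = J**2 (r(J) = 0 + J**2 = J**2)
G = 21 (G = (0 + 3)*((-3)**2 - 2) = 3*(9 - 2) = 3*7 = 21)
L(v, F) = 21
-7 + L(0, -1 - (-2)*5)*1 = -7 + 21*1 = -7 + 21 = 14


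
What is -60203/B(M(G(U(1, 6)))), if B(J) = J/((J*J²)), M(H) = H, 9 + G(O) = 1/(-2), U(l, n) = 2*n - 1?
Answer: -21733283/4 ≈ -5.4333e+6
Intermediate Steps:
U(l, n) = -1 + 2*n
G(O) = -19/2 (G(O) = -9 + 1/(-2) = -9 - ½ = -19/2)
B(J) = J⁻² (B(J) = J/(J³) = J/J³ = J⁻²)
-60203/B(M(G(U(1, 6)))) = -60203/((-19/2)⁻²) = -60203/4/361 = -60203*361/4 = -21733283/4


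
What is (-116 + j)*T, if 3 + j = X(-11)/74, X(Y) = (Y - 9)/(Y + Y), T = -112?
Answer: 5423936/407 ≈ 13327.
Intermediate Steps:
X(Y) = (-9 + Y)/(2*Y) (X(Y) = (-9 + Y)/((2*Y)) = (-9 + Y)*(1/(2*Y)) = (-9 + Y)/(2*Y))
j = -1216/407 (j = -3 + ((1/2)*(-9 - 11)/(-11))/74 = -3 + ((1/2)*(-1/11)*(-20))*(1/74) = -3 + (10/11)*(1/74) = -3 + 5/407 = -1216/407 ≈ -2.9877)
(-116 + j)*T = (-116 - 1216/407)*(-112) = -48428/407*(-112) = 5423936/407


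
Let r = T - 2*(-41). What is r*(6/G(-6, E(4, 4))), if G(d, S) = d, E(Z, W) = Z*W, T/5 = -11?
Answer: -27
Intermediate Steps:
T = -55 (T = 5*(-11) = -55)
E(Z, W) = W*Z
r = 27 (r = -55 - 2*(-41) = -55 + 82 = 27)
r*(6/G(-6, E(4, 4))) = 27*(6/(-6)) = 27*(6*(-1/6)) = 27*(-1) = -27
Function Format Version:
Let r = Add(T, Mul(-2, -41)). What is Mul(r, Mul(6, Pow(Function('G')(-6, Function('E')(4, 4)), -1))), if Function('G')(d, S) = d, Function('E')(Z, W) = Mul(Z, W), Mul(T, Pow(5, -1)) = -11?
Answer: -27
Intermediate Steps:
T = -55 (T = Mul(5, -11) = -55)
Function('E')(Z, W) = Mul(W, Z)
r = 27 (r = Add(-55, Mul(-2, -41)) = Add(-55, 82) = 27)
Mul(r, Mul(6, Pow(Function('G')(-6, Function('E')(4, 4)), -1))) = Mul(27, Mul(6, Pow(-6, -1))) = Mul(27, Mul(6, Rational(-1, 6))) = Mul(27, -1) = -27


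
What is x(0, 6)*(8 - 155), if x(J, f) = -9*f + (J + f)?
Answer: 7056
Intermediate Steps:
x(J, f) = J - 8*f
x(0, 6)*(8 - 155) = (0 - 8*6)*(8 - 155) = (0 - 48)*(-147) = -48*(-147) = 7056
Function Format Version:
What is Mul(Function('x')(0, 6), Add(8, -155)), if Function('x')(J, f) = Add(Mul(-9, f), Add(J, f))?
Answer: 7056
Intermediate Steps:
Function('x')(J, f) = Add(J, Mul(-8, f))
Mul(Function('x')(0, 6), Add(8, -155)) = Mul(Add(0, Mul(-8, 6)), Add(8, -155)) = Mul(Add(0, -48), -147) = Mul(-48, -147) = 7056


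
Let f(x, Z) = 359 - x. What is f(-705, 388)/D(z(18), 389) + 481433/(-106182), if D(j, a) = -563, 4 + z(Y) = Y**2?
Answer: -384024427/59780466 ≈ -6.4239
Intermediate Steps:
z(Y) = -4 + Y**2
f(-705, 388)/D(z(18), 389) + 481433/(-106182) = (359 - 1*(-705))/(-563) + 481433/(-106182) = (359 + 705)*(-1/563) + 481433*(-1/106182) = 1064*(-1/563) - 481433/106182 = -1064/563 - 481433/106182 = -384024427/59780466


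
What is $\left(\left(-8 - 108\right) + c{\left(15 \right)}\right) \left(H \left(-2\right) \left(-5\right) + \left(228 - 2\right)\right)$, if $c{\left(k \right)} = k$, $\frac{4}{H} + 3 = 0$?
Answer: $- \frac{64438}{3} \approx -21479.0$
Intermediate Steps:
$H = - \frac{4}{3}$ ($H = \frac{4}{-3 + 0} = \frac{4}{-3} = 4 \left(- \frac{1}{3}\right) = - \frac{4}{3} \approx -1.3333$)
$\left(\left(-8 - 108\right) + c{\left(15 \right)}\right) \left(H \left(-2\right) \left(-5\right) + \left(228 - 2\right)\right) = \left(\left(-8 - 108\right) + 15\right) \left(\left(- \frac{4}{3}\right) \left(-2\right) \left(-5\right) + \left(228 - 2\right)\right) = \left(\left(-8 - 108\right) + 15\right) \left(\frac{8}{3} \left(-5\right) + \left(228 - 2\right)\right) = \left(-116 + 15\right) \left(- \frac{40}{3} + 226\right) = \left(-101\right) \frac{638}{3} = - \frac{64438}{3}$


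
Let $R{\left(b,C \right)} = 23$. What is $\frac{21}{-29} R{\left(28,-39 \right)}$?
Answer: $- \frac{483}{29} \approx -16.655$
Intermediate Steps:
$\frac{21}{-29} R{\left(28,-39 \right)} = \frac{21}{-29} \cdot 23 = 21 \left(- \frac{1}{29}\right) 23 = \left(- \frac{21}{29}\right) 23 = - \frac{483}{29}$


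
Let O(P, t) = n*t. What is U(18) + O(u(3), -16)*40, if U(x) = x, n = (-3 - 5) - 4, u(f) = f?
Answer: 7698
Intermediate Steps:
n = -12 (n = -8 - 4 = -12)
O(P, t) = -12*t
U(18) + O(u(3), -16)*40 = 18 - 12*(-16)*40 = 18 + 192*40 = 18 + 7680 = 7698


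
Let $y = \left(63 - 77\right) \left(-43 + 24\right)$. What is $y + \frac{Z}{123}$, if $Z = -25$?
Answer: $\frac{32693}{123} \approx 265.8$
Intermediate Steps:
$y = 266$ ($y = \left(-14\right) \left(-19\right) = 266$)
$y + \frac{Z}{123} = 266 + \frac{1}{123} \left(-25\right) = 266 - \frac{25}{123} = \frac{32693}{123}$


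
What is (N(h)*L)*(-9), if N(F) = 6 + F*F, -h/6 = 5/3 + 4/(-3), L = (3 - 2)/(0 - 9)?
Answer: 10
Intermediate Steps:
L = -⅑ (L = 1/(-9) = 1*(-⅑) = -⅑ ≈ -0.11111)
h = -2 (h = -6*(5/3 + 4/(-3)) = -6*(5*(⅓) + 4*(-⅓)) = -6*(5/3 - 4/3) = -6*⅓ = -2)
N(F) = 6 + F²
(N(h)*L)*(-9) = ((6 + (-2)²)*(-⅑))*(-9) = ((6 + 4)*(-⅑))*(-9) = (10*(-⅑))*(-9) = -10/9*(-9) = 10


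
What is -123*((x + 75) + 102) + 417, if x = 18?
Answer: -23568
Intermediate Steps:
-123*((x + 75) + 102) + 417 = -123*((18 + 75) + 102) + 417 = -123*(93 + 102) + 417 = -123*195 + 417 = -23985 + 417 = -23568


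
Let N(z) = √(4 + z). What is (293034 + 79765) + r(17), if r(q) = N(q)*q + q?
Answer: 372816 + 17*√21 ≈ 3.7289e+5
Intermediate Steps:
r(q) = q + q*√(4 + q) (r(q) = √(4 + q)*q + q = q*√(4 + q) + q = q + q*√(4 + q))
(293034 + 79765) + r(17) = (293034 + 79765) + 17*(1 + √(4 + 17)) = 372799 + 17*(1 + √21) = 372799 + (17 + 17*√21) = 372816 + 17*√21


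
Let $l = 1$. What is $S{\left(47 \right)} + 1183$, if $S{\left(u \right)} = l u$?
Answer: $1230$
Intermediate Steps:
$S{\left(u \right)} = u$ ($S{\left(u \right)} = 1 u = u$)
$S{\left(47 \right)} + 1183 = 47 + 1183 = 1230$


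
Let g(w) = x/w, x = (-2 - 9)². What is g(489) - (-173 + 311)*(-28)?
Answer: 1889617/489 ≈ 3864.2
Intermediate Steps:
x = 121 (x = (-11)² = 121)
g(w) = 121/w
g(489) - (-173 + 311)*(-28) = 121/489 - (-173 + 311)*(-28) = 121*(1/489) - 138*(-28) = 121/489 - 1*(-3864) = 121/489 + 3864 = 1889617/489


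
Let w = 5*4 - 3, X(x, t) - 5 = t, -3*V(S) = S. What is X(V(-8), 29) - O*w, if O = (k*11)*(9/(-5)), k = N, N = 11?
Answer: 18683/5 ≈ 3736.6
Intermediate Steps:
V(S) = -S/3
X(x, t) = 5 + t
k = 11
O = -1089/5 (O = (11*11)*(9/(-5)) = 121*(9*(-⅕)) = 121*(-9/5) = -1089/5 ≈ -217.80)
w = 17 (w = 20 - 3 = 17)
X(V(-8), 29) - O*w = (5 + 29) - (-1089)*17/5 = 34 - 1*(-18513/5) = 34 + 18513/5 = 18683/5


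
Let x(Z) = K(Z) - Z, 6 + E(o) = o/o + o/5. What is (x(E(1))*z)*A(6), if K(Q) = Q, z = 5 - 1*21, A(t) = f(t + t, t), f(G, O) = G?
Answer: 0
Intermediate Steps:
A(t) = 2*t (A(t) = t + t = 2*t)
E(o) = -5 + o/5 (E(o) = -6 + (o/o + o/5) = -6 + (1 + o*(⅕)) = -6 + (1 + o/5) = -5 + o/5)
z = -16 (z = 5 - 21 = -16)
x(Z) = 0 (x(Z) = Z - Z = 0)
(x(E(1))*z)*A(6) = (0*(-16))*(2*6) = 0*12 = 0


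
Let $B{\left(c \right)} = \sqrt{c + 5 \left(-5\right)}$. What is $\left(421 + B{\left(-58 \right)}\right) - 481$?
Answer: $-60 + i \sqrt{83} \approx -60.0 + 9.1104 i$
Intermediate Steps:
$B{\left(c \right)} = \sqrt{-25 + c}$ ($B{\left(c \right)} = \sqrt{c - 25} = \sqrt{-25 + c}$)
$\left(421 + B{\left(-58 \right)}\right) - 481 = \left(421 + \sqrt{-25 - 58}\right) - 481 = \left(421 + \sqrt{-83}\right) - 481 = \left(421 + i \sqrt{83}\right) - 481 = -60 + i \sqrt{83}$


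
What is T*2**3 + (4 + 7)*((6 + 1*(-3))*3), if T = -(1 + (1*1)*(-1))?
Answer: 99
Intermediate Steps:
T = 0 (T = -(1 + 1*(-1)) = -(1 - 1) = -1*0 = 0)
T*2**3 + (4 + 7)*((6 + 1*(-3))*3) = 0*2**3 + (4 + 7)*((6 + 1*(-3))*3) = 0*8 + 11*((6 - 3)*3) = 0 + 11*(3*3) = 0 + 11*9 = 0 + 99 = 99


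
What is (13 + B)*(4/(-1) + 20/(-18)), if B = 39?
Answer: -2392/9 ≈ -265.78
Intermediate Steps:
(13 + B)*(4/(-1) + 20/(-18)) = (13 + 39)*(4/(-1) + 20/(-18)) = 52*(4*(-1) + 20*(-1/18)) = 52*(-4 - 10/9) = 52*(-46/9) = -2392/9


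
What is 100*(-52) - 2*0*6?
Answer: -5200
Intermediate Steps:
100*(-52) - 2*0*6 = -5200 + 0*6 = -5200 + 0 = -5200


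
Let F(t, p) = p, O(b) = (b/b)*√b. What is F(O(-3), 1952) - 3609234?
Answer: -3607282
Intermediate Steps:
O(b) = √b (O(b) = 1*√b = √b)
F(O(-3), 1952) - 3609234 = 1952 - 3609234 = -3607282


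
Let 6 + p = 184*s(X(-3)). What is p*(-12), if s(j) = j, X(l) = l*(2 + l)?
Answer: -6552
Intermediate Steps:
p = 546 (p = -6 + 184*(-3*(2 - 3)) = -6 + 184*(-3*(-1)) = -6 + 184*3 = -6 + 552 = 546)
p*(-12) = 546*(-12) = -6552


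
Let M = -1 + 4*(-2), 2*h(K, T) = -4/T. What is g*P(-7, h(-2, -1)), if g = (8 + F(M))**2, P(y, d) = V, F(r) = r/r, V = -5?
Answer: -405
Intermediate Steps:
h(K, T) = -2/T (h(K, T) = (-4/T)/2 = -2/T)
M = -9 (M = -1 - 8 = -9)
F(r) = 1
P(y, d) = -5
g = 81 (g = (8 + 1)**2 = 9**2 = 81)
g*P(-7, h(-2, -1)) = 81*(-5) = -405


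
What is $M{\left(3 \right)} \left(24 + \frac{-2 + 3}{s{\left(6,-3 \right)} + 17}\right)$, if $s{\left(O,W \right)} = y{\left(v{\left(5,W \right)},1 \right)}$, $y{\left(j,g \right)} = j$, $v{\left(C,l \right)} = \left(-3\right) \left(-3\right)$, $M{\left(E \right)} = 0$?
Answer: $0$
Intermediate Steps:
$v{\left(C,l \right)} = 9$
$s{\left(O,W \right)} = 9$
$M{\left(3 \right)} \left(24 + \frac{-2 + 3}{s{\left(6,-3 \right)} + 17}\right) = 0 \left(24 + \frac{-2 + 3}{9 + 17}\right) = 0 \left(24 + 1 \cdot \frac{1}{26}\right) = 0 \left(24 + \frac{1}{26}\right) = 0 \cdot \frac{625}{26} = 0$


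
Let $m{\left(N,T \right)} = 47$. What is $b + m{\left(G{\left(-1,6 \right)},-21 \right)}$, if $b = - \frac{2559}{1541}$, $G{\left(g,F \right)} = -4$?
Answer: $\frac{69868}{1541} \approx 45.339$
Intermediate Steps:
$b = - \frac{2559}{1541}$ ($b = \left(-2559\right) \frac{1}{1541} = - \frac{2559}{1541} \approx -1.6606$)
$b + m{\left(G{\left(-1,6 \right)},-21 \right)} = - \frac{2559}{1541} + 47 = \frac{69868}{1541}$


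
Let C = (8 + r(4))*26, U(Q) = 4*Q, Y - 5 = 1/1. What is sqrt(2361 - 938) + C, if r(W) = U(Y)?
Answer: 832 + sqrt(1423) ≈ 869.72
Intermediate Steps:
Y = 6 (Y = 5 + 1/1 = 5 + 1 = 6)
r(W) = 24 (r(W) = 4*6 = 24)
C = 832 (C = (8 + 24)*26 = 32*26 = 832)
sqrt(2361 - 938) + C = sqrt(2361 - 938) + 832 = sqrt(1423) + 832 = 832 + sqrt(1423)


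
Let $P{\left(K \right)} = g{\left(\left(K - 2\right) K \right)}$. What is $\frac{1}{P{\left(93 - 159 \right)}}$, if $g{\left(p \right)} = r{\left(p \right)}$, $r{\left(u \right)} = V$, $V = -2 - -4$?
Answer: $\frac{1}{2} \approx 0.5$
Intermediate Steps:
$V = 2$ ($V = -2 + 4 = 2$)
$r{\left(u \right)} = 2$
$g{\left(p \right)} = 2$
$P{\left(K \right)} = 2$
$\frac{1}{P{\left(93 - 159 \right)}} = \frac{1}{2}$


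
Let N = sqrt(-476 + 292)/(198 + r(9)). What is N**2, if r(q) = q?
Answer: -8/1863 ≈ -0.0042941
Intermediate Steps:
N = 2*I*sqrt(46)/207 (N = sqrt(-476 + 292)/(198 + 9) = sqrt(-184)/207 = (2*I*sqrt(46))*(1/207) = 2*I*sqrt(46)/207 ≈ 0.06553*I)
N**2 = (2*I*sqrt(46)/207)**2 = -8/1863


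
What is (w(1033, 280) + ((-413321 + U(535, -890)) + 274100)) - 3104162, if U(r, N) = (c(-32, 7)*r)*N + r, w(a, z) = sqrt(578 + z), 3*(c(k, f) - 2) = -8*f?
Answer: 14078956/3 + sqrt(858) ≈ 4.6930e+6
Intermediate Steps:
c(k, f) = 2 - 8*f/3 (c(k, f) = 2 + (-8*f)/3 = 2 - 8*f/3)
U(r, N) = r - 50*N*r/3 (U(r, N) = ((2 - 8/3*7)*r)*N + r = ((2 - 56/3)*r)*N + r = (-50*r/3)*N + r = -50*N*r/3 + r = r - 50*N*r/3)
(w(1033, 280) + ((-413321 + U(535, -890)) + 274100)) - 3104162 = (sqrt(578 + 280) + ((-413321 + (1/3)*535*(3 - 50*(-890))) + 274100)) - 3104162 = (sqrt(858) + ((-413321 + (1/3)*535*(3 + 44500)) + 274100)) - 3104162 = (sqrt(858) + ((-413321 + (1/3)*535*44503) + 274100)) - 3104162 = (sqrt(858) + ((-413321 + 23809105/3) + 274100)) - 3104162 = (sqrt(858) + (22569142/3 + 274100)) - 3104162 = (sqrt(858) + 23391442/3) - 3104162 = (23391442/3 + sqrt(858)) - 3104162 = 14078956/3 + sqrt(858)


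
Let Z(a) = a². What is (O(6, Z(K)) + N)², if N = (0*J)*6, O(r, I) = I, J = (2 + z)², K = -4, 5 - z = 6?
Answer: 256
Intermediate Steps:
z = -1 (z = 5 - 1*6 = 5 - 6 = -1)
J = 1 (J = (2 - 1)² = 1² = 1)
N = 0 (N = (0*1)*6 = 0*6 = 0)
(O(6, Z(K)) + N)² = ((-4)² + 0)² = (16 + 0)² = 16² = 256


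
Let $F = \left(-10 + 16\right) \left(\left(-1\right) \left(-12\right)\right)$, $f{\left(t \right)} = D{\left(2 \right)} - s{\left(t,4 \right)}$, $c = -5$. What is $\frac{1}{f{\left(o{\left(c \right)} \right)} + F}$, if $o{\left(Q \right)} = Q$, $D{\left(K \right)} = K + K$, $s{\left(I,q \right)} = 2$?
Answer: $\frac{1}{74} \approx 0.013514$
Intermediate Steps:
$D{\left(K \right)} = 2 K$
$f{\left(t \right)} = 2$ ($f{\left(t \right)} = 2 \cdot 2 - 2 = 4 - 2 = 2$)
$F = 72$ ($F = 6 \cdot 12 = 72$)
$\frac{1}{f{\left(o{\left(c \right)} \right)} + F} = \frac{1}{2 + 72} = \frac{1}{74}$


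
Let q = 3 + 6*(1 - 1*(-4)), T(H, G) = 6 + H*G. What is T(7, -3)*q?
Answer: -495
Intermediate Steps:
T(H, G) = 6 + G*H
q = 33 (q = 3 + 6*(1 + 4) = 3 + 6*5 = 3 + 30 = 33)
T(7, -3)*q = (6 - 3*7)*33 = (6 - 21)*33 = -15*33 = -495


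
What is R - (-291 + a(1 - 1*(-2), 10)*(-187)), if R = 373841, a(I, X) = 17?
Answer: 377311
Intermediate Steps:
R - (-291 + a(1 - 1*(-2), 10)*(-187)) = 373841 - (-291 + 17*(-187)) = 373841 - (-291 - 3179) = 373841 - 1*(-3470) = 373841 + 3470 = 377311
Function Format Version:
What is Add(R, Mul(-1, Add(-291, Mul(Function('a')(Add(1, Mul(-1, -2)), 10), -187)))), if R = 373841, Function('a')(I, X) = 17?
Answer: 377311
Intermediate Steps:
Add(R, Mul(-1, Add(-291, Mul(Function('a')(Add(1, Mul(-1, -2)), 10), -187)))) = Add(373841, Mul(-1, Add(-291, Mul(17, -187)))) = Add(373841, Mul(-1, Add(-291, -3179))) = Add(373841, Mul(-1, -3470)) = Add(373841, 3470) = 377311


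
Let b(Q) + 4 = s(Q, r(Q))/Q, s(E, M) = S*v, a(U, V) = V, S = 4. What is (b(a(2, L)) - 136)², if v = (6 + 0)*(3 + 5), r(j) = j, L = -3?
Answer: 41616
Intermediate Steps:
v = 48 (v = 6*8 = 48)
s(E, M) = 192 (s(E, M) = 4*48 = 192)
b(Q) = -4 + 192/Q
(b(a(2, L)) - 136)² = ((-4 + 192/(-3)) - 136)² = ((-4 + 192*(-⅓)) - 136)² = ((-4 - 64) - 136)² = (-68 - 136)² = (-204)² = 41616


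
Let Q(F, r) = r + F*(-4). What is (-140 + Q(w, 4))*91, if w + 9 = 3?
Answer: -10192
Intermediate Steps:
w = -6 (w = -9 + 3 = -6)
Q(F, r) = r - 4*F
(-140 + Q(w, 4))*91 = (-140 + (4 - 4*(-6)))*91 = (-140 + (4 + 24))*91 = (-140 + 28)*91 = -112*91 = -10192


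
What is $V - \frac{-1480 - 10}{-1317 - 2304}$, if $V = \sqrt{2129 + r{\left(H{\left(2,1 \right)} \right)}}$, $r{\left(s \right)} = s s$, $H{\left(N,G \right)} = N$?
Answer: $- \frac{1490}{3621} + 3 \sqrt{237} \approx 45.773$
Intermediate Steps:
$r{\left(s \right)} = s^{2}$
$V = 3 \sqrt{237}$ ($V = \sqrt{2129 + 2^{2}} = \sqrt{2129 + 4} = \sqrt{2133} = 3 \sqrt{237} \approx 46.184$)
$V - \frac{-1480 - 10}{-1317 - 2304} = 3 \sqrt{237} - \frac{-1480 - 10}{-1317 - 2304} = 3 \sqrt{237} - - \frac{1490}{-3621} = 3 \sqrt{237} - \left(-1490\right) \left(- \frac{1}{3621}\right) = 3 \sqrt{237} - \frac{1490}{3621} = - \frac{1490}{3621} + 3 \sqrt{237}$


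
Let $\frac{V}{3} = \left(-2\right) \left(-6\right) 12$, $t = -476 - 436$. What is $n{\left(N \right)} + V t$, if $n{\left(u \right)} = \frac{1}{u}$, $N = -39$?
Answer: $- \frac{15365377}{39} \approx -3.9398 \cdot 10^{5}$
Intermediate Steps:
$t = -912$ ($t = -476 - 436 = -912$)
$V = 432$ ($V = 3 \left(-2\right) \left(-6\right) 12 = 3 \cdot 12 \cdot 12 = 3 \cdot 144 = 432$)
$n{\left(N \right)} + V t = \frac{1}{-39} + 432 \left(-912\right) = - \frac{1}{39} - 393984 = - \frac{15365377}{39}$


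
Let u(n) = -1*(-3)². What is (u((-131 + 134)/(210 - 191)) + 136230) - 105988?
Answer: 30233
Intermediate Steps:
u(n) = -9 (u(n) = -1*9 = -9)
(u((-131 + 134)/(210 - 191)) + 136230) - 105988 = (-9 + 136230) - 105988 = 136221 - 105988 = 30233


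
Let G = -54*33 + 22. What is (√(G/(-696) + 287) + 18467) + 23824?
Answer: 42291 + √2191443/87 ≈ 42308.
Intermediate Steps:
G = -1760 (G = -1782 + 22 = -1760)
(√(G/(-696) + 287) + 18467) + 23824 = (√(-1760/(-696) + 287) + 18467) + 23824 = (√(-1760*(-1/696) + 287) + 18467) + 23824 = (√(220/87 + 287) + 18467) + 23824 = (√(25189/87) + 18467) + 23824 = (√2191443/87 + 18467) + 23824 = (18467 + √2191443/87) + 23824 = 42291 + √2191443/87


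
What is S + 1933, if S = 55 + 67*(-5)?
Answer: 1653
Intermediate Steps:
S = -280 (S = 55 - 335 = -280)
S + 1933 = -280 + 1933 = 1653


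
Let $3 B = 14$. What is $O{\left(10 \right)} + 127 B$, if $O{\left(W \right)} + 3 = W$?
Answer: $\frac{1799}{3} \approx 599.67$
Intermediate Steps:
$B = \frac{14}{3}$ ($B = \frac{1}{3} \cdot 14 = \frac{14}{3} \approx 4.6667$)
$O{\left(W \right)} = -3 + W$
$O{\left(10 \right)} + 127 B = \left(-3 + 10\right) + 127 \cdot \frac{14}{3} = 7 + \frac{1778}{3} = \frac{1799}{3}$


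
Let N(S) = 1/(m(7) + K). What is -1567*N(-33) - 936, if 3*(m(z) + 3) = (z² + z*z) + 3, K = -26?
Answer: -17805/14 ≈ -1271.8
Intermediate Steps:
m(z) = -2 + 2*z²/3 (m(z) = -3 + ((z² + z*z) + 3)/3 = -3 + ((z² + z²) + 3)/3 = -3 + (2*z² + 3)/3 = -3 + (3 + 2*z²)/3 = -3 + (1 + 2*z²/3) = -2 + 2*z²/3)
N(S) = 3/14 (N(S) = 1/((-2 + (⅔)*7²) - 26) = 1/((-2 + (⅔)*49) - 26) = 1/((-2 + 98/3) - 26) = 1/(92/3 - 26) = 1/(14/3) = 3/14)
-1567*N(-33) - 936 = -1567*3/14 - 936 = -4701/14 - 936 = -17805/14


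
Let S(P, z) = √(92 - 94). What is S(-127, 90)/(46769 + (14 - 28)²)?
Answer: I*√2/46965 ≈ 3.0112e-5*I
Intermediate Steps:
S(P, z) = I*√2 (S(P, z) = √(-2) = I*√2)
S(-127, 90)/(46769 + (14 - 28)²) = (I*√2)/(46769 + (14 - 28)²) = (I*√2)/(46769 + (-14)²) = (I*√2)/(46769 + 196) = (I*√2)/46965 = (I*√2)*(1/46965) = I*√2/46965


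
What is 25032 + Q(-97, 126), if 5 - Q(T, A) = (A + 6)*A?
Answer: 8405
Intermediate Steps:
Q(T, A) = 5 - A*(6 + A) (Q(T, A) = 5 - (A + 6)*A = 5 - (6 + A)*A = 5 - A*(6 + A))
25032 + Q(-97, 126) = 25032 + (5 - 1*126² - 6*126) = 25032 + (5 - 1*15876 - 756) = 25032 + (5 - 15876 - 756) = 25032 - 16627 = 8405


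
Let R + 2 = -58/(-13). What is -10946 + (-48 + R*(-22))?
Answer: -143626/13 ≈ -11048.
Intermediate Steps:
R = 32/13 (R = -2 - 58/(-13) = -2 - 58*(-1/13) = -2 + 58/13 = 32/13 ≈ 2.4615)
-10946 + (-48 + R*(-22)) = -10946 + (-48 + (32/13)*(-22)) = -10946 + (-48 - 704/13) = -10946 - 1328/13 = -143626/13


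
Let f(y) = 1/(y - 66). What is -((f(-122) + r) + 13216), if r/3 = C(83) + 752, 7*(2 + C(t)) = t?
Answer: -20400061/1316 ≈ -15502.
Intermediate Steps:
C(t) = -2 + t/7
r = 15999/7 (r = 3*((-2 + (⅐)*83) + 752) = 3*((-2 + 83/7) + 752) = 3*(69/7 + 752) = 3*(5333/7) = 15999/7 ≈ 2285.6)
f(y) = 1/(-66 + y)
-((f(-122) + r) + 13216) = -((1/(-66 - 122) + 15999/7) + 13216) = -((1/(-188) + 15999/7) + 13216) = -((-1/188 + 15999/7) + 13216) = -(3007805/1316 + 13216) = -1*20400061/1316 = -20400061/1316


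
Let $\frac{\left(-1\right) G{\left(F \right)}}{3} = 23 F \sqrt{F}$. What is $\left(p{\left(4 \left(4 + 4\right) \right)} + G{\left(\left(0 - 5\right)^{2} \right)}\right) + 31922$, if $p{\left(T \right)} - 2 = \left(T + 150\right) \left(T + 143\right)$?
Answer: $55149$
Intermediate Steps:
$p{\left(T \right)} = 2 + \left(143 + T\right) \left(150 + T\right)$ ($p{\left(T \right)} = 2 + \left(T + 150\right) \left(T + 143\right) = 2 + \left(150 + T\right) \left(143 + T\right) = 2 + \left(143 + T\right) \left(150 + T\right)$)
$G{\left(F \right)} = - 69 F^{\frac{3}{2}}$ ($G{\left(F \right)} = - 3 \cdot 23 F \sqrt{F} = - 3 \cdot 23 F^{\frac{3}{2}} = - 69 F^{\frac{3}{2}}$)
$\left(p{\left(4 \left(4 + 4\right) \right)} + G{\left(\left(0 - 5\right)^{2} \right)}\right) + 31922 = \left(\left(21452 + \left(4 \left(4 + 4\right)\right)^{2} + 293 \cdot 4 \left(4 + 4\right)\right) - 69 \left(\left(0 - 5\right)^{2}\right)^{\frac{3}{2}}\right) + 31922 = \left(\left(21452 + \left(4 \cdot 8\right)^{2} + 293 \cdot 4 \cdot 8\right) - 69 \left(\left(-5\right)^{2}\right)^{\frac{3}{2}}\right) + 31922 = \left(\left(21452 + 32^{2} + 293 \cdot 32\right) - 69 \cdot 25^{\frac{3}{2}}\right) + 31922 = \left(\left(21452 + 1024 + 9376\right) - 8625\right) + 31922 = \left(31852 - 8625\right) + 31922 = 23227 + 31922 = 55149$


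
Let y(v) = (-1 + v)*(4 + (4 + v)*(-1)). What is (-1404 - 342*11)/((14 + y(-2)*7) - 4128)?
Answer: 2583/2078 ≈ 1.2430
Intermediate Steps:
y(v) = -v*(-1 + v) (y(v) = (-1 + v)*(4 + (-4 - v)) = (-1 + v)*(-v) = -v*(-1 + v))
(-1404 - 342*11)/((14 + y(-2)*7) - 4128) = (-1404 - 342*11)/((14 - 2*(1 - 1*(-2))*7) - 4128) = (-1404 - 3762)/((14 - 2*(1 + 2)*7) - 4128) = -5166/((14 - 2*3*7) - 4128) = -5166/((14 - 6*7) - 4128) = -5166/((14 - 42) - 4128) = -5166/(-28 - 4128) = -5166/(-4156) = -5166*(-1/4156) = 2583/2078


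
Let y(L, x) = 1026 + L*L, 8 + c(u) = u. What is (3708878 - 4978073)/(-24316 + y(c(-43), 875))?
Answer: 1269195/20689 ≈ 61.346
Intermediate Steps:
c(u) = -8 + u
y(L, x) = 1026 + L**2
(3708878 - 4978073)/(-24316 + y(c(-43), 875)) = (3708878 - 4978073)/(-24316 + (1026 + (-8 - 43)**2)) = -1269195/(-24316 + (1026 + (-51)**2)) = -1269195/(-24316 + (1026 + 2601)) = -1269195/(-24316 + 3627) = -1269195/(-20689) = -1269195*(-1/20689) = 1269195/20689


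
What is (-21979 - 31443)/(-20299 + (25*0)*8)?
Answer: 53422/20299 ≈ 2.6318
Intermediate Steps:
(-21979 - 31443)/(-20299 + (25*0)*8) = -53422/(-20299 + 0*8) = -53422/(-20299 + 0) = -53422/(-20299) = -53422*(-1/20299) = 53422/20299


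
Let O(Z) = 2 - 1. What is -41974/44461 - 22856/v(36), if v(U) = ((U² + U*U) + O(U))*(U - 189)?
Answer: -15636102430/17638968069 ≈ -0.88645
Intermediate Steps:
O(Z) = 1
v(U) = (1 + 2*U²)*(-189 + U) (v(U) = ((U² + U*U) + 1)*(U - 189) = ((U² + U²) + 1)*(-189 + U) = (2*U² + 1)*(-189 + U) = (1 + 2*U²)*(-189 + U))
-41974/44461 - 22856/v(36) = -41974/44461 - 22856/(-189 + 36 - 378*36² + 2*36³) = -41974*1/44461 - 22856/(-189 + 36 - 378*1296 + 2*46656) = -41974/44461 - 22856/(-189 + 36 - 489888 + 93312) = -41974/44461 - 22856/(-396729) = -41974/44461 - 22856*(-1/396729) = -41974/44461 + 22856/396729 = -15636102430/17638968069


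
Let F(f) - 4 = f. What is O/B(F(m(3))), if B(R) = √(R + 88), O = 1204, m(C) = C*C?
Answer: 1204*√101/101 ≈ 119.80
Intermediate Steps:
m(C) = C²
F(f) = 4 + f
B(R) = √(88 + R)
O/B(F(m(3))) = 1204/(√(88 + (4 + 3²))) = 1204/(√(88 + (4 + 9))) = 1204/(√(88 + 13)) = 1204/(√101) = 1204*(√101/101) = 1204*√101/101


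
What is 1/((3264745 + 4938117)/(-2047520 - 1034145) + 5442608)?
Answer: 3081665/16772286379458 ≈ 1.8374e-7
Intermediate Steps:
1/((3264745 + 4938117)/(-2047520 - 1034145) + 5442608) = 1/(8202862/(-3081665) + 5442608) = 1/(8202862*(-1/3081665) + 5442608) = 1/(-8202862/3081665 + 5442608) = 1/(16772286379458/3081665) = 3081665/16772286379458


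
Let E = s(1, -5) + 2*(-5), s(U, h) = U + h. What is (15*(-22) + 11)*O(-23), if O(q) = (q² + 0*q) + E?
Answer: -164285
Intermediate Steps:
E = -14 (E = (1 - 5) + 2*(-5) = -4 - 10 = -14)
O(q) = -14 + q² (O(q) = (q² + 0*q) - 14 = (q² + 0) - 14 = q² - 14 = -14 + q²)
(15*(-22) + 11)*O(-23) = (15*(-22) + 11)*(-14 + (-23)²) = (-330 + 11)*(-14 + 529) = -319*515 = -164285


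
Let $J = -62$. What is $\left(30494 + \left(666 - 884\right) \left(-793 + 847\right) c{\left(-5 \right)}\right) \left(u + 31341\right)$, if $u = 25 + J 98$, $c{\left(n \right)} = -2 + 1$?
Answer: $1068907140$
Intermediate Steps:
$c{\left(n \right)} = -1$
$u = -6051$ ($u = 25 - 6076 = -6051$)
$\left(30494 + \left(666 - 884\right) \left(-793 + 847\right) c{\left(-5 \right)}\right) \left(u + 31341\right) = \left(30494 + \left(666 - 884\right) \left(-793 + 847\right) \left(-1\right)\right) \left(-6051 + 31341\right) = \left(30494 + \left(-218\right) 54 \left(-1\right)\right) 25290 = \left(30494 - -11772\right) 25290 = \left(30494 + 11772\right) 25290 = 42266 \cdot 25290 = 1068907140$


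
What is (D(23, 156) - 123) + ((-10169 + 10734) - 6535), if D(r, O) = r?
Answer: -6070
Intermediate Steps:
(D(23, 156) - 123) + ((-10169 + 10734) - 6535) = (23 - 123) + ((-10169 + 10734) - 6535) = -100 + (565 - 6535) = -100 - 5970 = -6070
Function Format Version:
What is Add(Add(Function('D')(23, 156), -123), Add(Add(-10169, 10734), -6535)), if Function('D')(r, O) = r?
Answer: -6070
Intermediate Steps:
Add(Add(Function('D')(23, 156), -123), Add(Add(-10169, 10734), -6535)) = Add(Add(23, -123), Add(Add(-10169, 10734), -6535)) = Add(-100, Add(565, -6535)) = Add(-100, -5970) = -6070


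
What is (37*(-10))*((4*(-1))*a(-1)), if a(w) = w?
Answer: -1480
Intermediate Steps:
(37*(-10))*((4*(-1))*a(-1)) = (37*(-10))*((4*(-1))*(-1)) = -(-1480)*(-1) = -370*4 = -1480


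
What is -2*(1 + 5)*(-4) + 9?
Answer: 57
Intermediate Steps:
-2*(1 + 5)*(-4) + 9 = -2*6*(-4) + 9 = -12*(-4) + 9 = 48 + 9 = 57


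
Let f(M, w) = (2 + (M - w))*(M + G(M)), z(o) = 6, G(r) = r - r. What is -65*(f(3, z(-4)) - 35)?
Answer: 2470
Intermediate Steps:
G(r) = 0
f(M, w) = M*(2 + M - w) (f(M, w) = (2 + (M - w))*(M + 0) = (2 + M - w)*M = M*(2 + M - w))
-65*(f(3, z(-4)) - 35) = -65*(3*(2 + 3 - 1*6) - 35) = -65*(3*(2 + 3 - 6) - 35) = -65*(3*(-1) - 35) = -65*(-3 - 35) = -65*(-38) = 2470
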